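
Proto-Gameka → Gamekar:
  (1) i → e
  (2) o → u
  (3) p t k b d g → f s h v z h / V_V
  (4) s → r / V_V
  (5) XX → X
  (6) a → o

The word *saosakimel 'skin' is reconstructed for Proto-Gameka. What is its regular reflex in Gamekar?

sourohemel

Gamekar: *saosakimel > saosakemel > sausakemel > sausahemel > saurahemel > sourohemel  (by vowel merger, vowel merger, intervocalic lenition, rhotacism, vowel merger)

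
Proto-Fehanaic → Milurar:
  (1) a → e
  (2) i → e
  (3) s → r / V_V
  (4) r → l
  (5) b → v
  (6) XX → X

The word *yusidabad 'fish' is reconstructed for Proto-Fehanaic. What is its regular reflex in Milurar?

yuledeved

Milurar: start from *yusidabad.
  rule 1 (vowel merger): yusidabad → yusidebed
  rule 2 (vowel merger): yusidebed → yusedebed
  rule 3 (rhotacism): yusedebed → yuredebed
  rule 4 (unconditioned shift): yuredebed → yuledebed
  rule 5 (unconditioned shift): yuledebed → yuledeved
  rule 6: no change — yuledeved
  ⇒ Milurar yuledeved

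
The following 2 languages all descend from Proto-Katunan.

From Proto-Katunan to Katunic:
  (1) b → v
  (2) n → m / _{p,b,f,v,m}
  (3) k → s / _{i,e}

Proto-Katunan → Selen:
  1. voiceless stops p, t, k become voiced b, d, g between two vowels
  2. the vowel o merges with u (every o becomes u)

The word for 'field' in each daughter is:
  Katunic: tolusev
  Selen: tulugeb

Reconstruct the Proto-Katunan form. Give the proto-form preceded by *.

*tolukeb

Position 5: Katunic has s, Selen has g. Taking the neighbouring segments as reconstructed: Katunic s could go back to *k or *s; Selen g could go back to *k or *g — the one source consistent with every daughter is *k.
Position 7: Katunic has v, Selen has b. Taking the neighbouring segments as reconstructed: Katunic v could go back to *b or *v; Selen b can only go back to *b — the one source consistent with every daughter is *b.
Position 2: Katunic has o, Selen has u. Katunic preserves o here (none of its changes turn any other segment into o), so the proto-segment is *o.
The remaining positions agree across the daughters. Check the candidate against every language:
Katunic: *tolukeb
  tolukeb → tolukev   [unconditioned shift]
  tolukev (rule 2 does not apply)
  tolukev → tolusev   [palatalisation]
  giving Katunic tolusev.
Selen: *tolukeb > tolugeb > tulugeb  (by intervocalic voicing, vowel merger)
No other proto-form is consistent with every reflex, so the reconstruction is *tolukeb.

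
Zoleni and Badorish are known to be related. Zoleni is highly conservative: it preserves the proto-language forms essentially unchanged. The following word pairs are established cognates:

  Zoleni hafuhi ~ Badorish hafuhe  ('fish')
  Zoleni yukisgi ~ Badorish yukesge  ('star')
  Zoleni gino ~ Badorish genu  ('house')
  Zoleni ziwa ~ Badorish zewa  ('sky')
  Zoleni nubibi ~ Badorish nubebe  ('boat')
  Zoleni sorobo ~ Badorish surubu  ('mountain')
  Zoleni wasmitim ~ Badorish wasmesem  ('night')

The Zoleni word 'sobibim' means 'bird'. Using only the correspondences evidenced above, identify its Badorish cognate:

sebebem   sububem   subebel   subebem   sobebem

subebem

sorobo ~ surubu — Zoleni o corresponds to Badorish u after a consonant, before a labial obstruent.
nubibi ~ nubebe — Zoleni i corresponds to Badorish e after a consonant, before a labial obstruent.
wasmitim ~ wasmesem — Zoleni i corresponds to Badorish e after a consonant, before a nasal.
Applying these to Zoleni 'sobibim':
  sobibim → subibim   (o→u after a consonant, before a labial obstruent)
  subibim → subebim   (i→e after a consonant, before a labial obstruent)
  subebim → subebem   (i→e after a consonant, before a nasal)
So the Badorish cognate is 'subebem'.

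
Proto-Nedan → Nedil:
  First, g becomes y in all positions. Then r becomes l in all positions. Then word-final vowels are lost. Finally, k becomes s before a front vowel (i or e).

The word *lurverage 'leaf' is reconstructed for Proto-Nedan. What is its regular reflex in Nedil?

lulvelay

Nedil: *lurverage > lurveraye > lulvelaye > lulvelay  (by unconditioned shift, unconditioned shift, apocope)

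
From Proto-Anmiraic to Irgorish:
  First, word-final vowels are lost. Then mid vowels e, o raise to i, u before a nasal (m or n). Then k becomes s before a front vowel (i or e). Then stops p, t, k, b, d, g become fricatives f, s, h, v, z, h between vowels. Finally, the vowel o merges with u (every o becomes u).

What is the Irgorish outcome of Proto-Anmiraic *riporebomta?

Irgorish: start from *riporebomta.
  rule 1 (apocope): riporebomta → riporebomt
  rule 2 (pre-nasal raising): riporebomt → riporebumt
  rule 3: no change — riporebumt
  rule 4 (intervocalic lenition): riporebumt → riforevumt
  rule 5 (vowel merger): riforevumt → rifurevumt
  ⇒ Irgorish rifurevumt

rifurevumt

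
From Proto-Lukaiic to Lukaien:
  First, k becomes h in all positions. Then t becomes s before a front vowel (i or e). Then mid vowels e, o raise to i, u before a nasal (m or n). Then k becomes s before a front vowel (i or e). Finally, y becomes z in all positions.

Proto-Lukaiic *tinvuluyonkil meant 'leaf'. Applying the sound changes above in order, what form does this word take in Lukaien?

sinvuluzunhil

Lukaien: start from *tinvuluyonkil.
  rule 1 (unconditioned shift): tinvuluyonkil → tinvuluyonhil
  rule 2 (palatalisation): tinvuluyonhil → sinvuluyonhil
  rule 3 (pre-nasal raising): sinvuluyonhil → sinvuluyunhil
  rule 4: no change — sinvuluyunhil
  rule 5 (unconditioned shift): sinvuluyunhil → sinvuluzunhil
  ⇒ Lukaien sinvuluzunhil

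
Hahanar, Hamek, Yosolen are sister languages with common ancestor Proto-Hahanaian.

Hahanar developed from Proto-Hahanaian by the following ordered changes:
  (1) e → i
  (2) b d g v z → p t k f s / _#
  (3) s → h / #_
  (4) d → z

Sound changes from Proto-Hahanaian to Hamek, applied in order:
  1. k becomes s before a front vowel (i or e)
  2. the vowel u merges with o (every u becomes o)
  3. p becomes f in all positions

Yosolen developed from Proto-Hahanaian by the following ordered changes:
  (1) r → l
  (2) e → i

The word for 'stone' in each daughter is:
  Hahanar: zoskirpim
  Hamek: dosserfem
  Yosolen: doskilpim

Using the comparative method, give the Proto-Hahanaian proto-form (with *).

Position 7: Hahanar has p, Hamek has f, Yosolen has p. Yosolen preserves p here (none of its changes turn any other segment into p), so the proto-segment is *p.
Position 4: Hahanar has k, Hamek has s, Yosolen has k. Yosolen preserves k here (none of its changes turn any other segment into k), so the proto-segment is *k.
Continuing position by position gives *doskerpem; check it forward:
Hahanar: start from *doskerpem.
  rule 1 (vowel merger): doskerpem → doskirpim
  rule 2: no change — doskirpim
  rule 3: no change — doskirpim
  rule 4 (unconditioned shift): doskirpim → zoskirpim
  ⇒ Hahanar zoskirpim
Hamek: start from *doskerpem.
  rule 1 (palatalisation): doskerpem → dosserpem
  rule 2: no change — dosserpem
  rule 3 (unconditioned shift): dosserpem → dosserfem
  ⇒ Hamek dosserfem
Yosolen: start from *doskerpem.
  rule 1 (unconditioned shift): doskerpem → doskelpem
  rule 2 (vowel merger): doskelpem → doskilpim
  ⇒ Yosolen doskilpim
Only *doskerpem yields all of Hahanar zoskirpim, Hamek dosserfem, Yosolen doskilpim.

*doskerpem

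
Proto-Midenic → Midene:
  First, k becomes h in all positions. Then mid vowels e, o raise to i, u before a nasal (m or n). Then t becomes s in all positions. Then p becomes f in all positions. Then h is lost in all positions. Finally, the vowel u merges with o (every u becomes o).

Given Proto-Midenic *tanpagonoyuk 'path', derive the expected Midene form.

sanfagonoyo

Midene: start from *tanpagonoyuk.
  rule 1 (unconditioned shift): tanpagonoyuk → tanpagonoyuh
  rule 2 (pre-nasal raising): tanpagonoyuh → tanpagunoyuh
  rule 3 (unconditioned shift): tanpagunoyuh → sanpagunoyuh
  rule 4 (unconditioned shift): sanpagunoyuh → sanfagunoyuh
  rule 5 (h-loss): sanfagunoyuh → sanfagunoyu
  rule 6 (vowel merger): sanfagunoyu → sanfagonoyo
  ⇒ Midene sanfagonoyo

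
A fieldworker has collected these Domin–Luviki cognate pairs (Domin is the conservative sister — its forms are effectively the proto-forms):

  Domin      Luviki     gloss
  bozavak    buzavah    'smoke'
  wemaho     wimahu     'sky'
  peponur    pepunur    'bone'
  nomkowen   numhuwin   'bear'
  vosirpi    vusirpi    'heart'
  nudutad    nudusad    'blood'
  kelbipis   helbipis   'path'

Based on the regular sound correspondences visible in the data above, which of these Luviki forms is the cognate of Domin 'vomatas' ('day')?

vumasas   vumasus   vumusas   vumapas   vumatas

vumasas

nomkowen ~ numhuwin — Domin o corresponds to Luviki u after a consonant, before a nasal.
nudutad ~ nudusad — Domin t corresponds to Luviki s between vowels (before a back vowel).
Applying these to Domin 'vomatas':
  vomatas → vumatas   (o→u after a consonant, before a nasal)
  vumatas → vumasas   (t→s between vowels (before a back vowel))
So the Luviki cognate is 'vumasas'.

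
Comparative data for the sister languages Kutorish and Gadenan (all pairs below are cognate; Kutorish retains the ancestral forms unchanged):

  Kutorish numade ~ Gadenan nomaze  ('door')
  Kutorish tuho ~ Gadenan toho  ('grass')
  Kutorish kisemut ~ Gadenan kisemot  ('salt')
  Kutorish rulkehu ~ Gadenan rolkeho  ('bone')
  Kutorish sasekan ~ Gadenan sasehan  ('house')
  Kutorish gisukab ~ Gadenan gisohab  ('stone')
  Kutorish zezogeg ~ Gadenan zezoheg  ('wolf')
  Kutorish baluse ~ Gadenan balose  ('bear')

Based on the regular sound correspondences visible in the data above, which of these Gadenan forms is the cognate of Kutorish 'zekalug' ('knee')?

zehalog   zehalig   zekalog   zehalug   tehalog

sasekan ~ sasehan, gisukab ~ gisohab — Kutorish k corresponds to Gadenan h between vowels (before a back vowel).
tuho ~ toho, kisemut ~ kisemot — Kutorish u corresponds to Gadenan o after a consonant, before a consonant other than r, m, n, p, b, f, v.
Applying these to Kutorish 'zekalug':
  zekalug → zehalug   (k→h between vowels (before a back vowel))
  zehalug → zehalog   (u→o after a consonant, before a consonant other than r, m, n, p, b, f, v)
So the Gadenan cognate is 'zehalog'.

zehalog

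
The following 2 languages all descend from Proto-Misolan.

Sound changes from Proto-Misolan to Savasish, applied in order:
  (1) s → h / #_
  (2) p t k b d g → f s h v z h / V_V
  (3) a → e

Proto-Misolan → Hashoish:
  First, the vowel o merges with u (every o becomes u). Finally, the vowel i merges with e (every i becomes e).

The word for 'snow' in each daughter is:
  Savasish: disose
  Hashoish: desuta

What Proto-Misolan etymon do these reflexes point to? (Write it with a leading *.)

Position 2: Savasish has i, Hashoish has e. Savasish preserves i here (none of its changes turn any other segment into i), so the proto-segment is *i.
Position 6: Savasish has e, Hashoish has a. Hashoish preserves a here (none of its changes turn any other segment into a), so the proto-segment is *a.
Position 4: Savasish has o, Hashoish has u. Savasish preserves o here (none of its changes turn any other segment into o), so the proto-segment is *o.
Verify the candidate proto-form against each daughter:
Savasish: *disota > disosa > disose  (by intervocalic lenition, vowel merger)
Hashoish: start from *disota.
  rule 1 (vowel merger): disota → disuta
  rule 2 (vowel merger): disuta → desuta
  ⇒ Hashoish desuta
No other proto-form is consistent with every reflex, so the reconstruction is *disota.

*disota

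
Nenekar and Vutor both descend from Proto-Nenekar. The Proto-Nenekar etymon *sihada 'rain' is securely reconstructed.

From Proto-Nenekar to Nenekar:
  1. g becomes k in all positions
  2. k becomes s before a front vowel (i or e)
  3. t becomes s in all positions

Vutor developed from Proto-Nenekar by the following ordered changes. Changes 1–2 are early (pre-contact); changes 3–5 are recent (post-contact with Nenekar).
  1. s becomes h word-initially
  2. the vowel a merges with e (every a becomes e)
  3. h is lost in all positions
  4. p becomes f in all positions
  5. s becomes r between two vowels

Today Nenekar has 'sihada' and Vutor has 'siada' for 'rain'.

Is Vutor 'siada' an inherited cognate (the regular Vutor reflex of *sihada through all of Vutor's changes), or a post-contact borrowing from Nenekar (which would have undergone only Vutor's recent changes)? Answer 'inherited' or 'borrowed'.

If inherited, *sihada would pass through all of Vutor's changes:
Vutor: *sihada
  sihada → hihada   [debuccalisation]
  hihada → hihede   [vowel merger]
  hihede → iede   [h-loss]
  iede (rule 4 does not apply)
  iede (rule 5 does not apply)
  giving Vutor iede.
If borrowed from Nenekar 'sihada' after the early changes, it would undergo only the recent ones:
  rule 3 (h-loss): sihada → siada
  rule 4 (unconditioned shift): no change (siada)
  rule 5 (rhotacism): no change (siada)
  ⇒ as a loan: siada
Vutor 'siada' matches the loan outcome 'siada', not the inherited 'iede' — it skipped the early Vutor changes, so it was borrowed from Nenekar.

borrowed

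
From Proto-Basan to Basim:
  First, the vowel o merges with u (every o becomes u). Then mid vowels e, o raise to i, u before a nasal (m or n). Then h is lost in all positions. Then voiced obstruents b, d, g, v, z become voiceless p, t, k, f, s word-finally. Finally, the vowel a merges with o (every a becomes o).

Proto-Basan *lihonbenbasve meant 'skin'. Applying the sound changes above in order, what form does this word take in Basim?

Basim: *lihonbenbasve > lihunbenbasve > lihunbinbasve > liunbinbasve > liunbinbosve  (by vowel merger, pre-nasal raising, h-loss, vowel merger)

liunbinbosve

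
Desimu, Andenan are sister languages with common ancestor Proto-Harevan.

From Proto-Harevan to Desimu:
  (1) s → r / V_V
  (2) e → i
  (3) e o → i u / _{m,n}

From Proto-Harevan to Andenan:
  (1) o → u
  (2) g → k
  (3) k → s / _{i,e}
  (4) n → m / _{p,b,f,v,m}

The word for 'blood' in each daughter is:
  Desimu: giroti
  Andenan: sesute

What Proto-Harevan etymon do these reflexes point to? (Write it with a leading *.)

*gesote

Position 3: Desimu has r, Andenan has s. Taking the neighbouring segments as reconstructed: Desimu r could go back to *s or *r; Andenan s can only go back to *s — the one source consistent with every daughter is *s.
Position 4: Desimu has o, Andenan has u. Desimu preserves o here (none of its changes turn any other segment into o), so the proto-segment is *o.
Position 2: Desimu has i, Andenan has e. Andenan preserves e here (none of its changes turn any other segment into e), so the proto-segment is *e.
This points to *gesote. Verify forward in each daughter:
Desimu: *gesote
  gesote → gerote   [rhotacism]
  gerote → giroti   [vowel merger]
  giroti (rule 3 does not apply)
  giving Desimu giroti.
Andenan: start from *gesote.
  rule 1 (vowel merger): gesote → gesute
  rule 2 (unconditioned shift): gesute → kesute
  rule 3 (palatalisation): kesute → sesute
  rule 4: no change — sesute
  ⇒ Andenan sesute
No other proto-form is consistent with every reflex, so the reconstruction is *gesote.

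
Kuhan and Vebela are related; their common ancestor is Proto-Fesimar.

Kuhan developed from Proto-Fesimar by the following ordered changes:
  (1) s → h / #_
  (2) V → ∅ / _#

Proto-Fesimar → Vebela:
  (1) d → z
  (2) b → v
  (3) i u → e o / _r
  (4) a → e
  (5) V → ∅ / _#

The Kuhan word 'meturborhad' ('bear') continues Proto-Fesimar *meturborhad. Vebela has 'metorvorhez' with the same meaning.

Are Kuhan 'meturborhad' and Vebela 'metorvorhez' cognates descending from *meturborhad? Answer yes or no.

yes

Derive the expected Vebela reflex of *meturborhad:
Vebela: *meturborhad > meturborhaz > meturvorhaz > metorvorhaz > metorvorhez  (by unconditioned shift, unconditioned shift, pre-rhotic lowering, vowel merger)
Vebela 'metorvorhez' matches the regular reflex exactly, so the pair is cognate.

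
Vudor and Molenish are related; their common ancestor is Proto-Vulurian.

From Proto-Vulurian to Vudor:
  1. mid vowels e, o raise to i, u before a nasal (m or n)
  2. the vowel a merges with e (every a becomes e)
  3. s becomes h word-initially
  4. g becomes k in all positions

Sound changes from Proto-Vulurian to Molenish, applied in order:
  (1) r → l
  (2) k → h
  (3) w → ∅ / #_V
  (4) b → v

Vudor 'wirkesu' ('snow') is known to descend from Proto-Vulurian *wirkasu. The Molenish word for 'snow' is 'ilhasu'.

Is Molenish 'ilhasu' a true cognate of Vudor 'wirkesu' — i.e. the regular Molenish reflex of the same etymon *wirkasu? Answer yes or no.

Derive the expected Molenish reflex of *wirkasu:
Molenish: *wirkasu > wilkasu > wilhasu > ilhasu  (by unconditioned shift, unconditioned shift, glide loss)
Molenish 'ilhasu' matches the regular reflex exactly, so the pair is cognate.

yes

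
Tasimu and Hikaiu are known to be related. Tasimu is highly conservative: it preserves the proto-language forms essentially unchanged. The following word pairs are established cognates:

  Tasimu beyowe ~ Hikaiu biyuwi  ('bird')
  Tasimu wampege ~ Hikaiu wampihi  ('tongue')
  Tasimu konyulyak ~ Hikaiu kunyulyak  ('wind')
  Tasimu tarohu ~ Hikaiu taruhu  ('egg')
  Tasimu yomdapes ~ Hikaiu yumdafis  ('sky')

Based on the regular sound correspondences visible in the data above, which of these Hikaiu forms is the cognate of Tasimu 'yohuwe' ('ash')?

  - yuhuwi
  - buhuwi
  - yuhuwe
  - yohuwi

yuhuwi

beyowe ~ biyuwi, tarohu ~ taruhu — Tasimu o corresponds to Hikaiu u after a consonant, before a consonant other than r, m, n, p, b, f, v.
beyowe ~ biyuwi, wampege ~ wampihi — Tasimu e corresponds to Hikaiu i word-finally.
Applying these to Tasimu 'yohuwe':
  yohuwe → yuhuwe   (o→u after a consonant, before a consonant other than r, m, n, p, b, f, v)
  yuhuwe → yuhuwi   (e→i word-finally)
So the Hikaiu cognate is 'yuhuwi'.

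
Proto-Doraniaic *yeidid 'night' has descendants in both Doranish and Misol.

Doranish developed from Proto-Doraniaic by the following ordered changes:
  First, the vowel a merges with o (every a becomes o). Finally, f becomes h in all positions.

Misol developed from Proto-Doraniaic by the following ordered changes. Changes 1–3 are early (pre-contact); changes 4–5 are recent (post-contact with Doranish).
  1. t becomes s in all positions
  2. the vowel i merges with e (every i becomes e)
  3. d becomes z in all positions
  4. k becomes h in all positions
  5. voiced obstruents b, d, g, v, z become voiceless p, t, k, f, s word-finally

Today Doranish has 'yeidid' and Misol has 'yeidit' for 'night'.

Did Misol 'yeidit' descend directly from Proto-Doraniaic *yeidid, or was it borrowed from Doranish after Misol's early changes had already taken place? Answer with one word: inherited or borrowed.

borrowed

If inherited, *yeidid would pass through all of Misol's changes:
Misol: *yeidid > yeeded > yeezez > yeezes  (by vowel merger, unconditioned shift, final devoicing)
If borrowed from Doranish 'yeidid' after the early changes, it would undergo only the recent ones:
  rule 4 (unconditioned shift): no change (yeidid)
  rule 5 (final devoicing): yeidid → yeidit
  ⇒ as a loan: yeidit
Misol 'yeidit' matches the loan outcome 'yeidit', not the inherited 'yeezes' — it skipped the early Misol changes, so it was borrowed from Doranish.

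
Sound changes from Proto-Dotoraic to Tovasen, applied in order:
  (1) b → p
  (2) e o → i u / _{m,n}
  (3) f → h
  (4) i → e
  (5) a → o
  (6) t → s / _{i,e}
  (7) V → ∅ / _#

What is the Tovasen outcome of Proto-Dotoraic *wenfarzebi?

wenhorzep

Tovasen: *wenfarzebi > wenfarzepi > winfarzepi > winharzepi > wenharzepe > wenhorzepe > wenhorzep  (by unconditioned shift, pre-nasal raising, unconditioned shift, vowel merger, vowel merger, apocope)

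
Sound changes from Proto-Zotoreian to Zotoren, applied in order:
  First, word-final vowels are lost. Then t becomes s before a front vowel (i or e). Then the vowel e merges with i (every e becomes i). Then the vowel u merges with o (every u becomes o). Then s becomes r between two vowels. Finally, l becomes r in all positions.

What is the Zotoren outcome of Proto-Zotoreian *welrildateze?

wirrirdariz

Zotoren: start from *welrildateze.
  rule 1 (apocope): welrildateze → welrildatez
  rule 2 (palatalisation): welrildatez → welrildasez
  rule 3 (vowel merger): welrildasez → wilrildasiz
  rule 4: no change — wilrildasiz
  rule 5 (rhotacism): wilrildasiz → wilrildariz
  rule 6 (unconditioned shift): wilrildariz → wirrirdariz
  ⇒ Zotoren wirrirdariz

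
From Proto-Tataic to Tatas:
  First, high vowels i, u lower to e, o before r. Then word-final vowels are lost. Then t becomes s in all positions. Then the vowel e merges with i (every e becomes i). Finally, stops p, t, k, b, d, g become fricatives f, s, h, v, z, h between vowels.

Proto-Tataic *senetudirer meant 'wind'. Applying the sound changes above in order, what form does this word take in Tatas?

Tatas: *senetudirer > senetuderer > senesuderer > sinisudirir > sinisuzirir  (by pre-rhotic lowering, unconditioned shift, vowel merger, intervocalic lenition)

sinisuzirir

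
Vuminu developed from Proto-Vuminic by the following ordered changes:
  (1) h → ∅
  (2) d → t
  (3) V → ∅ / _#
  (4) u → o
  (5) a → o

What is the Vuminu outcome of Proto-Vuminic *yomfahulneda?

yomfoolnet

Vuminu: start from *yomfahulneda.
  rule 1 (h-loss): yomfahulneda → yomfaulneda
  rule 2 (unconditioned shift): yomfaulneda → yomfaulneta
  rule 3 (apocope): yomfaulneta → yomfaulnet
  rule 4 (vowel merger): yomfaulnet → yomfaolnet
  rule 5 (vowel merger): yomfaolnet → yomfoolnet
  ⇒ Vuminu yomfoolnet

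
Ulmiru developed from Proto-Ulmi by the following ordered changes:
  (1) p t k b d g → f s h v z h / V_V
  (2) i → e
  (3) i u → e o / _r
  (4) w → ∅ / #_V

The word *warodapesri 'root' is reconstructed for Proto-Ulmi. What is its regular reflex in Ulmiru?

Ulmiru: *warodapesri
  warodapesri → warozafesri   [intervocalic lenition]
  warozafesri → warozafesre   [vowel merger]
  warozafesre (rule 3 does not apply)
  warozafesre → arozafesre   [glide loss]
  giving Ulmiru arozafesre.

arozafesre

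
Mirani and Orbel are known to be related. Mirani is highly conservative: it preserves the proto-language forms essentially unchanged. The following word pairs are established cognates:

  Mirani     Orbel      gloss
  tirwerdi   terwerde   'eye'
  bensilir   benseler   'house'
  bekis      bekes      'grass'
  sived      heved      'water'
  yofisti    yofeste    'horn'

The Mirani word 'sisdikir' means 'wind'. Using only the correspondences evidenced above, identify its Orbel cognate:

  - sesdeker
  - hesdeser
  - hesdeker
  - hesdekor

sived ~ heved — Mirani s corresponds to Orbel h word-initially before a front vowel.
bensilir ~ benseler, bekis ~ bekes — Mirani i corresponds to Orbel e after a consonant, before a consonant other than r, m, n, p, b, f, v.
tirwerdi ~ terwerde, bensilir ~ benseler — Mirani i corresponds to Orbel e after a consonant, before r.
Applying these to Mirani 'sisdikir':
  sisdikir → hisdikir   (s→h word-initially before a front vowel)
  hisdikir → hesdikir   (i→e after a consonant, before a consonant other than r, m, n, p, b, f, v)
  hesdikir → hesdekir   (i→e after a consonant, before a consonant other than r, m, n, p, b, f, v)
  hesdekir → hesdeker   (i→e after a consonant, before r)
So the Orbel cognate is 'hesdeker'.

hesdeker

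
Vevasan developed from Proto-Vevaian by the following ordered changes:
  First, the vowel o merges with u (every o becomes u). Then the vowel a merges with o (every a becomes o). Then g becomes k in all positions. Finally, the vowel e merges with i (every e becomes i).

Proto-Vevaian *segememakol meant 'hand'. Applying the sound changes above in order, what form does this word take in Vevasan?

sikimimokul

Vevasan: *segememakol
  segememakol → segememakul   [vowel merger]
  segememakul → segememokul   [vowel merger]
  segememokul → sekememokul   [unconditioned shift]
  sekememokul → sikimimokul   [vowel merger]
  giving Vevasan sikimimokul.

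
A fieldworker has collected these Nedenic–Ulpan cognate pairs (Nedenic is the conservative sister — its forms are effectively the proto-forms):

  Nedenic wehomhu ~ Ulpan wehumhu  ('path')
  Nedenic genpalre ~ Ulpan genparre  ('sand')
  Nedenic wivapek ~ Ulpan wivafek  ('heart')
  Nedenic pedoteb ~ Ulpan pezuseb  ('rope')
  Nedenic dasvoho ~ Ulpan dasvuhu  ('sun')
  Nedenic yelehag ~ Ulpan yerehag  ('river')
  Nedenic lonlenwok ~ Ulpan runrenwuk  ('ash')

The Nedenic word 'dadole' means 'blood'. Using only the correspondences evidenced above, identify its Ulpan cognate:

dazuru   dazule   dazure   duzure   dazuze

pedoteb ~ pezuseb — Nedenic d corresponds to Ulpan z between vowels (before a back vowel).
pedoteb ~ pezuseb, dasvoho ~ dasvuhu — Nedenic o corresponds to Ulpan u after a consonant, before a consonant other than r, m, n, p, b, f, v.
yelehag ~ yerehag — Nedenic l corresponds to Ulpan r between vowels (before a front vowel).
Applying these to Nedenic 'dadole':
  dadole → dazole   (d→z between vowels (before a back vowel))
  dazole → dazule   (o→u after a consonant, before a consonant other than r, m, n, p, b, f, v)
  dazule → dazure   (l→r between vowels (before a front vowel))
So the Ulpan cognate is 'dazure'.

dazure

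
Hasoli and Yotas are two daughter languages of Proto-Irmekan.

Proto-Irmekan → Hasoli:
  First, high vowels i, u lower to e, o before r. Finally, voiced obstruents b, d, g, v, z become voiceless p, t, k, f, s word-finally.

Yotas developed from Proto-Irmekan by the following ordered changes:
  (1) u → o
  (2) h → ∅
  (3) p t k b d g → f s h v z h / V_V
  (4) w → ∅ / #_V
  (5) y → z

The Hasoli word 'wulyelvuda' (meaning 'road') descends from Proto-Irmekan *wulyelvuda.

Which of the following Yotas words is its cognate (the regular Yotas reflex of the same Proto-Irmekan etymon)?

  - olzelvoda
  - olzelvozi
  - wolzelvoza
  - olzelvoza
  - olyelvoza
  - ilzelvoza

olzelvoza

Yotas: *wulyelvuda > wolyelvoda > wolyelvoza > olyelvoza > olzelvoza  (by vowel merger, intervocalic lenition, glide loss, unconditioned shift)
The other candidates each miss or misapply at least one Yotas change.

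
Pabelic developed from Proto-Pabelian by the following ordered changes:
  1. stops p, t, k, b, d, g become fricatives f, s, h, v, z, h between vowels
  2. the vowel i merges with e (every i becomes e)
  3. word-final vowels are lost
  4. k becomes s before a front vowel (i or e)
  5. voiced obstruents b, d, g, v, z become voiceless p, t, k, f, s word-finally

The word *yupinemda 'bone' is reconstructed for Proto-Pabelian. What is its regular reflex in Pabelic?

Pabelic: start from *yupinemda.
  rule 1 (intervocalic lenition): yupinemda → yufinemda
  rule 2 (vowel merger): yufinemda → yufenemda
  rule 3 (apocope): yufenemda → yufenemd
  rule 4: no change — yufenemd
  rule 5 (final devoicing): yufenemd → yufenemt
  ⇒ Pabelic yufenemt

yufenemt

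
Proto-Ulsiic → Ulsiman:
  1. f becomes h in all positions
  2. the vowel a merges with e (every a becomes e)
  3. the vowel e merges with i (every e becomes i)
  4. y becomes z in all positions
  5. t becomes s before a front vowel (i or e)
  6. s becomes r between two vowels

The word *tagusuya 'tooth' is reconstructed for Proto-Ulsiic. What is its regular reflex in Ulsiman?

Ulsiman: start from *tagusuya.
  rule 1: no change — tagusuya
  rule 2 (vowel merger): tagusuya → tegusuye
  rule 3 (vowel merger): tegusuye → tigusuyi
  rule 4 (unconditioned shift): tigusuyi → tigusuzi
  rule 5 (palatalisation): tigusuzi → sigusuzi
  rule 6 (rhotacism): sigusuzi → siguruzi
  ⇒ Ulsiman siguruzi

siguruzi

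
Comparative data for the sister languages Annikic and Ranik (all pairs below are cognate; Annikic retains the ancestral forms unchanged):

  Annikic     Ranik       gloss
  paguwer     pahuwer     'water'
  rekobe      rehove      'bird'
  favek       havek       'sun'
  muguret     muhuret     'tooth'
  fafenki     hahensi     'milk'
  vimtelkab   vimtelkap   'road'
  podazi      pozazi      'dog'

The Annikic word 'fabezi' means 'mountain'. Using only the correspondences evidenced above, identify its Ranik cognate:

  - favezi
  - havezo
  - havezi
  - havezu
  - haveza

havezi

favek ~ havek, fafenki ~ hahensi — Annikic f corresponds to Ranik h word-initially before a back vowel.
rekobe ~ rehove — Annikic b corresponds to Ranik v between vowels (before a front vowel).
Applying these to Annikic 'fabezi':
  fabezi → habezi   (f→h word-initially before a back vowel)
  habezi → havezi   (b→v between vowels (before a front vowel))
So the Ranik cognate is 'havezi'.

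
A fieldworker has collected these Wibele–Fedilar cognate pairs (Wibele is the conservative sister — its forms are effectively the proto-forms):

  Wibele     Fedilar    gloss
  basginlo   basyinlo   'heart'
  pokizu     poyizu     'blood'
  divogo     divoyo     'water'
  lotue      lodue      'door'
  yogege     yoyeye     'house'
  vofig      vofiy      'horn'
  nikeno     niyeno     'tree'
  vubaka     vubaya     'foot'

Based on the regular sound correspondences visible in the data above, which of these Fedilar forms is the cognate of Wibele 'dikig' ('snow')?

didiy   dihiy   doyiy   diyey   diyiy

pokizu ~ poyizu — Wibele k corresponds to Fedilar y between vowels (before a front vowel).
vofig ~ vofiy — Wibele g corresponds to Fedilar y word-finally.
Applying these to Wibele 'dikig':
  dikig → diyig   (k→y between vowels (before a front vowel))
  diyig → diyiy   (g→y word-finally)
So the Fedilar cognate is 'diyiy'.

diyiy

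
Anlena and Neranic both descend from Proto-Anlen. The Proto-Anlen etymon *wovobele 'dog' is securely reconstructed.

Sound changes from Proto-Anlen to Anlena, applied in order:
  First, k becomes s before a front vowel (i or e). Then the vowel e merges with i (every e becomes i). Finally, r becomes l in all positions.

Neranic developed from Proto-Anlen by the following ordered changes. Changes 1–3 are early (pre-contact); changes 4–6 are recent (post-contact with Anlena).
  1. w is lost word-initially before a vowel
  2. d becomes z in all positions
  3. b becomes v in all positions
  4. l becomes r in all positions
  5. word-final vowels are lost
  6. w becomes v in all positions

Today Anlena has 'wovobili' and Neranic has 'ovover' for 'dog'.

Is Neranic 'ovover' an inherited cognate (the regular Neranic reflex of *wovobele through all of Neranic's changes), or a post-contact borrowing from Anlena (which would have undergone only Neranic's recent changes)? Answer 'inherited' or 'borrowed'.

If inherited, *wovobele would pass through all of Neranic's changes:
Neranic: start from *wovobele.
  rule 1 (glide loss): wovobele → ovobele
  rule 2: no change — ovobele
  rule 3 (unconditioned shift): ovobele → ovovele
  rule 4 (unconditioned shift): ovovele → ovovere
  rule 5 (apocope): ovovere → ovover
  rule 6: no change — ovover
  ⇒ Neranic ovover
If borrowed from Anlena 'wovobili' after the early changes, it would undergo only the recent ones:
  rule 4 (unconditioned shift): wovobili → wovobiri
  rule 5 (apocope): wovobiri → wovobir
  rule 6 (unconditioned shift): wovobir → vovobir
  ⇒ as a loan: vovobir
Neranic 'ovover' matches the inherited outcome exactly, so it is an inherited cognate, not a loan.

inherited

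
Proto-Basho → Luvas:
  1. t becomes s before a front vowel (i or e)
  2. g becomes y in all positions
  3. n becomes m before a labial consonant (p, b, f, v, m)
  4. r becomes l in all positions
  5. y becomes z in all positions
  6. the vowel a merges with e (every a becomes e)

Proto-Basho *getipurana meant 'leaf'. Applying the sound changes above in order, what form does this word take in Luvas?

Luvas: start from *getipurana.
  rule 1 (palatalisation): getipurana → gesipurana
  rule 2 (unconditioned shift): gesipurana → yesipurana
  rule 3: no change — yesipurana
  rule 4 (unconditioned shift): yesipurana → yesipulana
  rule 5 (unconditioned shift): yesipulana → zesipulana
  rule 6 (vowel merger): zesipulana → zesipulene
  ⇒ Luvas zesipulene

zesipulene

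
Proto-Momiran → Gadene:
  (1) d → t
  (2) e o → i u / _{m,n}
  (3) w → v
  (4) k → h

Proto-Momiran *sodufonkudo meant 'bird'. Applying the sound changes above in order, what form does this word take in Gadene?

sotufunhuto

Gadene: *sodufonkudo
  sodufonkudo → sotufonkuto   [unconditioned shift]
  sotufonkuto → sotufunkuto   [pre-nasal raising]
  sotufunkuto (rule 3 does not apply)
  sotufunkuto → sotufunhuto   [unconditioned shift]
  giving Gadene sotufunhuto.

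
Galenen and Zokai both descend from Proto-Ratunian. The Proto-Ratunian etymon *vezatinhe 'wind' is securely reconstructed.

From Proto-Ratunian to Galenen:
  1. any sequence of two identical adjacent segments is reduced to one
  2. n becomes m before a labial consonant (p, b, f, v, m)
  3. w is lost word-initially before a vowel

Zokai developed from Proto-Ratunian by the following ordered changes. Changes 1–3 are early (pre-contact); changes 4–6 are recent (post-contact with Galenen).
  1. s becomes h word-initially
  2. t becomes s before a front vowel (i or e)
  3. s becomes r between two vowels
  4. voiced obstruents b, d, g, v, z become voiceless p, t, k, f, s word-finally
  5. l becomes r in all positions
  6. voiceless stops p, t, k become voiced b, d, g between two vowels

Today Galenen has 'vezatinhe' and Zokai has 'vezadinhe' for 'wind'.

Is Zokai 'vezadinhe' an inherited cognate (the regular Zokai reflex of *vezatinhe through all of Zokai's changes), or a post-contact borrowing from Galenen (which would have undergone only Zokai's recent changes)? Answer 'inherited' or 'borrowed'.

If inherited, *vezatinhe would pass through all of Zokai's changes:
Zokai: *vezatinhe
  vezatinhe (rule 1 does not apply)
  vezatinhe → vezasinhe   [palatalisation]
  vezasinhe → vezarinhe   [rhotacism]
  vezarinhe (rule 4 does not apply)
  vezarinhe (rule 5 does not apply)
  vezarinhe (rule 6 does not apply)
  giving Zokai vezarinhe.
If borrowed from Galenen 'vezatinhe' after the early changes, it would undergo only the recent ones:
  rule 4 (final devoicing): no change (vezatinhe)
  rule 5 (unconditioned shift): no change (vezatinhe)
  rule 6 (intervocalic voicing): vezatinhe → vezadinhe
  ⇒ as a loan: vezadinhe
Zokai 'vezadinhe' matches the loan outcome 'vezadinhe', not the inherited 'vezarinhe' — it skipped the early Zokai changes, so it was borrowed from Galenen.

borrowed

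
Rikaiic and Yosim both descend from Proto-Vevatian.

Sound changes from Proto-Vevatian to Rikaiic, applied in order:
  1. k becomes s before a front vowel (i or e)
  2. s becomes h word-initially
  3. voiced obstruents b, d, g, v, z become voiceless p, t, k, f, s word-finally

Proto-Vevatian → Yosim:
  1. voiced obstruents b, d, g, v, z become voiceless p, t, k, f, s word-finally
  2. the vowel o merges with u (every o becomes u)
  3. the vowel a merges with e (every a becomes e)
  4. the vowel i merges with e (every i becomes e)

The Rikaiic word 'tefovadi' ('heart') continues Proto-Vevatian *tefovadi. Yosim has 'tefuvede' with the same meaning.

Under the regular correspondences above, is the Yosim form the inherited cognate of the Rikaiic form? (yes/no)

Derive the expected Yosim reflex of *tefovadi:
Yosim: start from *tefovadi.
  rule 1: no change — tefovadi
  rule 2 (vowel merger): tefovadi → tefuvadi
  rule 3 (vowel merger): tefuvadi → tefuvedi
  rule 4 (vowel merger): tefuvedi → tefuvede
  ⇒ Yosim tefuvede
Yosim 'tefuvede' matches the regular reflex exactly, so the pair is cognate.

yes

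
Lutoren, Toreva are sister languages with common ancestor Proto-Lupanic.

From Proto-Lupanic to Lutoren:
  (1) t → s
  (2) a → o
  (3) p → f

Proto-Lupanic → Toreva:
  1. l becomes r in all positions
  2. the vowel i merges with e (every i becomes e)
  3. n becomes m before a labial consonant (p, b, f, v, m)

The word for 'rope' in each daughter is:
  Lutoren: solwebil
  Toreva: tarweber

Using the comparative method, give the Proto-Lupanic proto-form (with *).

*talwebil

Position 8: Lutoren has l, Toreva has r. Lutoren preserves l here (none of its changes turn any other segment into l), so the proto-segment is *l.
Position 7: Lutoren has i, Toreva has e. Lutoren preserves i here (none of its changes turn any other segment into i), so the proto-segment is *i.
Position 2: Lutoren has o, Toreva has a. Toreva preserves a here (none of its changes turn any other segment into a), so the proto-segment is *a.
Continuing position by position gives *talwebil; check it forward:
Lutoren: *talwebil > salwebil > solwebil  (by unconditioned shift, vowel merger)
Toreva: start from *talwebil.
  rule 1 (unconditioned shift): talwebil → tarwebir
  rule 2 (vowel merger): tarwebir → tarweber
  rule 3: no change — tarweber
  ⇒ Toreva tarweber
*talwebil is the unique common source.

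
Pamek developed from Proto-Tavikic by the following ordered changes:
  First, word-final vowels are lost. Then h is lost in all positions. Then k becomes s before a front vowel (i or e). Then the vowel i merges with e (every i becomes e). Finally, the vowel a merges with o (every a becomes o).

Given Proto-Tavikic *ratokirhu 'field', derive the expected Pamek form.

Pamek: *ratokirhu
  ratokirhu → ratokirh   [apocope]
  ratokirh → ratokir   [h-loss]
  ratokir → ratosir   [palatalisation]
  ratosir → ratoser   [vowel merger]
  ratoser → rotoser   [vowel merger]
  giving Pamek rotoser.

rotoser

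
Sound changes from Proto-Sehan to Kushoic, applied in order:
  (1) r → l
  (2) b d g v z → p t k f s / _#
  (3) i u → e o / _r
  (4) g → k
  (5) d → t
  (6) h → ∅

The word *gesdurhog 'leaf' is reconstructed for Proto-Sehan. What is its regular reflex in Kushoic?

kestulok

Kushoic: *gesdurhog > gesdulhog > gesdulhok > kesdulhok > kestulhok > kestulok  (by unconditioned shift, final devoicing, unconditioned shift, unconditioned shift, h-loss)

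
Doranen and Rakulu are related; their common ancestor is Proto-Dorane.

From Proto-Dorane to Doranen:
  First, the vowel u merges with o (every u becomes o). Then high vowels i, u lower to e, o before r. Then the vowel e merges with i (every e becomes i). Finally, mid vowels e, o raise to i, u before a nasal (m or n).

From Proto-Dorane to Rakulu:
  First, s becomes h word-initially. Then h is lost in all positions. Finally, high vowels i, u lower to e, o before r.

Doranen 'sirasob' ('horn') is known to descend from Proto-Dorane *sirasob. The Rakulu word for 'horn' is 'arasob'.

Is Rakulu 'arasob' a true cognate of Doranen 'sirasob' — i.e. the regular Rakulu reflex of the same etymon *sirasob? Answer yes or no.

no

Derive the expected Rakulu reflex of *sirasob:
Rakulu: *sirasob > hirasob > irasob > erasob  (by debuccalisation, h-loss, pre-rhotic lowering)
The regular Rakulu reflex would be 'erasob', but the attested form is 'arasob'. The correspondence is irregular, so they are not cognates (the Rakulu form has a different source).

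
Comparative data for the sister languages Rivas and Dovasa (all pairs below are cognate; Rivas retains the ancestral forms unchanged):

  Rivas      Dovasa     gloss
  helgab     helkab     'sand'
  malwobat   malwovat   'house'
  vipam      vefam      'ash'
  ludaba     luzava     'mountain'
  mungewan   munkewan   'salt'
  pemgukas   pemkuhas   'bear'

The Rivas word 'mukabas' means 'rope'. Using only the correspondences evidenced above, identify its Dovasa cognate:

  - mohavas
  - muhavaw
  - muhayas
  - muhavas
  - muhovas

muhavas

pemgukas ~ pemkuhas — Rivas k corresponds to Dovasa h between vowels (before a back vowel).
malwobat ~ malwovat, ludaba ~ luzava — Rivas b corresponds to Dovasa v between vowels (before a back vowel).
Applying these to Rivas 'mukabas':
  mukabas → muhabas   (k→h between vowels (before a back vowel))
  muhabas → muhavas   (b→v between vowels (before a back vowel))
So the Dovasa cognate is 'muhavas'.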